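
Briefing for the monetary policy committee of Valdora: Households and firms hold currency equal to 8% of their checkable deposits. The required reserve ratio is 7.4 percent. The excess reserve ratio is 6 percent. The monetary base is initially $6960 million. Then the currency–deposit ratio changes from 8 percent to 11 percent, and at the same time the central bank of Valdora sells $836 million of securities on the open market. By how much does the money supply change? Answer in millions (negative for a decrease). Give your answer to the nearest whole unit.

Before: m₁ = (1 + 0.08) / (0.074 + 0.06 + 0.08) ≈ 5.04673, MB₁ = 6960, so M₁ = 5.04673 × 6960 = 35125.2408 million.
After: m₂ = (1 + 0.11) / (0.074 + 0.06 + 0.11) ≈ 4.54918, MB₂ = 6960 − 836 = 6124, so M₂ = 4.54918 × 6124 ≈ 27859.1783 million.
ΔM = M₂ − M₁ = 27859.1783 − 35125.2408 = -7266.0625 million.

-7266 million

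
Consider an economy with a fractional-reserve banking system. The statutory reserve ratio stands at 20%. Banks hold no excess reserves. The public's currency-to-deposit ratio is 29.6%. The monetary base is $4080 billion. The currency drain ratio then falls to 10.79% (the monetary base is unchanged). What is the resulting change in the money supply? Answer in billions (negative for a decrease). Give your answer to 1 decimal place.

Initially m₁ = (1 + 0.296) / (0.2 + 0.296) ≈ 2.612903, so M₁ = 2.612903 × 4080 ≈ 10660.6442 billion.
After the change m₂ = (1 + 0.1079) / (0.2 + 0.1079) ≈ 3.598246, so M₂ = 3.598246 × 4080 ≈ 14680.8437 billion.
ΔM = M₂ − M₁ = 14680.8437 − 10660.6442 = 4020.1995 billion.

$4020.2 billion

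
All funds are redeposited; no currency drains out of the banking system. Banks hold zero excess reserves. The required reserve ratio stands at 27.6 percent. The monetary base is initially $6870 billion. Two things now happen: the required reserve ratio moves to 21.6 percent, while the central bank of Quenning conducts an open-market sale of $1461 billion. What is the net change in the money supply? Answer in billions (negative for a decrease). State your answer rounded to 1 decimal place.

$150.4 billion

Before: m₁ = 1 / (0.276) ≈ 3.623188, MB₁ = 6870, so M₁ = 3.623188 × 6870 ≈ 24891.3016 billion.
After: m₂ = 1 / (0.216) ≈ 4.629630, MB₂ = 6870 − 1461 = 5409, so M₂ = 4.629630 × 5409 ≈ 25041.6687 billion.
ΔM = M₂ − M₁ = 25041.6687 − 24891.3016 = 150.3671 billion.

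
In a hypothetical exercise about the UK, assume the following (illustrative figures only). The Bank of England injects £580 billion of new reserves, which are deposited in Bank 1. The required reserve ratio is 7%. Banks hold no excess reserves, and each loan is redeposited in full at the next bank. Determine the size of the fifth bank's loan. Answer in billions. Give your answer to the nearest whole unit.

Each bank lends a fraction (1 − rr) = 0.9300 of the deposit it receives, so Bank 5 receives 580·0.9300^4 and lends 580·0.9300^5 ≈ 403.4993 billion.

£403 billion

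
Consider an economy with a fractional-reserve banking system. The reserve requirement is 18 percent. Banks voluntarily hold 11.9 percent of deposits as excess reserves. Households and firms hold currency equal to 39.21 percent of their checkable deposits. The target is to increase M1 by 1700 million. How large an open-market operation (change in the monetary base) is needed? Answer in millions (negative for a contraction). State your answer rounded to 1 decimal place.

844.0 million

The money multiplier is m = (1 + c) / (rr + e + c) = (1 + 0.3921) / (0.18 + 0.119 + 0.3921) ≈ 2.014325.
ΔMB = ΔM / m = (+1700) / 2.014325 ≈ 843.9552 million.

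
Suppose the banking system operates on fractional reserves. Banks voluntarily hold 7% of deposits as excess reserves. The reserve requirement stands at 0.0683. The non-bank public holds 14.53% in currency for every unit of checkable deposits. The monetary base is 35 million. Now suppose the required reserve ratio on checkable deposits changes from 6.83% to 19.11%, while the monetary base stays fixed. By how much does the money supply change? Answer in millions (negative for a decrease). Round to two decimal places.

-42.71 million

Initially m₁ = (1 + 0.1453) / (0.0683 + 0.07 + 0.1453) ≈ 4.03843, so M₁ = 4.03843 × 35 ≈ 141.345 million.
After the change m₂ = (1 + 0.1453) / (0.1911 + 0.07 + 0.1453) ≈ 2.81816, so M₂ = 2.81816 × 35 = 98.6356 million.
ΔM = M₂ − M₁ = 98.6356 − 141.345 = -42.7094 million.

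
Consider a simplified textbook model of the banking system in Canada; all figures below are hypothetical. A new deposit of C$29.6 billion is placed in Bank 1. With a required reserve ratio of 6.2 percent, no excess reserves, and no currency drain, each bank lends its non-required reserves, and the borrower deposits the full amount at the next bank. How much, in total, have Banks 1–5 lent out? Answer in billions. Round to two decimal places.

C$122.64 billion

Bank i lends (1 − rr)^i of the original deposit: Bank 1 lends 29.6·0.9380 = 27.7648, Bank 2 lends 29.6·0.9380² ≈ 26.0434, and so on.
Summing a geometric series: total = 29.6·[0.9380·(1 − 0.9380^5) / (1 − 0.9380)] ≈ 122.6444 billion.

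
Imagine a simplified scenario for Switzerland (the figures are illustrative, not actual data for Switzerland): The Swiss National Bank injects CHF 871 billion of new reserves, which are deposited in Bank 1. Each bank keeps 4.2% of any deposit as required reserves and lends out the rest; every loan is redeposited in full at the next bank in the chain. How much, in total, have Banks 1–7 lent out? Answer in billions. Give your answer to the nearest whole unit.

Bank i lends (1 − rr)^i of the original deposit: Bank 1 lends 871·0.9580 = 834.4180, Bank 2 lends 871·0.9580² ≈ 799.3724, and so on.
Summing a geometric series: total = 871·[0.9580·(1 − 0.9580^7) / (1 − 0.9580)] ≈ 5154.3763 billion.

CHF 5154 billion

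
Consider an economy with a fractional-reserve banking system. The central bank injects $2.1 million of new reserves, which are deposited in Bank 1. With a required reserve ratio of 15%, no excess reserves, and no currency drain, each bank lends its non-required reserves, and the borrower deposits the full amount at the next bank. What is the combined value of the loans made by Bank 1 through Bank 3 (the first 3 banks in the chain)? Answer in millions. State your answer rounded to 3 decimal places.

Bank i lends (1 − rr)^i of the original deposit: Bank 1 lends 2.1·0.8500 = 1.7850, Bank 2 lends 2.1·0.8500² ≈ 1.5172, and so on.
Summing a geometric series: total = 2.1·[0.8500·(1 − 0.8500^3) / (1 − 0.8500)] ≈ 4.5919 million.

$4.592 million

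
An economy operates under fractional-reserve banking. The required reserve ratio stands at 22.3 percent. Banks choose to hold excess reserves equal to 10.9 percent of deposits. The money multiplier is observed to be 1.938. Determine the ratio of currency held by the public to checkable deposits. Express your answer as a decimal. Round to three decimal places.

Using m = 1.938. From m = (1 + c)/(c + rr + e), rearranging gives 1 + c = m·(c + rr + e), so c·(1 − m) = m·(rr + e) − 1.
Hence c = [m·(rr + e) − 1]/(1 − m) = [1.938 × (0.223 + 0.109) − 1] / (1 − 1.938) ≈ 0.380154.

0.380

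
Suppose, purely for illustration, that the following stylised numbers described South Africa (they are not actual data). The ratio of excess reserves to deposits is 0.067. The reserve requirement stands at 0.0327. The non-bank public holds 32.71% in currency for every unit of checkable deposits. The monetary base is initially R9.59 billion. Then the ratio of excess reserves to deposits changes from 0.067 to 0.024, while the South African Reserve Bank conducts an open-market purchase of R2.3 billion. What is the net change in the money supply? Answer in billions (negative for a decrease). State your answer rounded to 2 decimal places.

Before: m₁ = (1 + 0.3271) / (0.0327 + 0.067 + 0.3271) ≈ 3.10942, MB₁ = 9.59, so M₁ = 3.10942 × 9.59 ≈ 29.8193 billion.
After: m₂ = (1 + 0.3271) / (0.0327 + 0.024 + 0.3271) ≈ 3.45779, MB₂ = 9.59 + 2.3 = 11.89, so M₂ = 3.45779 × 11.89 ≈ 41.1131 billion.
ΔM = M₂ − M₁ = 41.1131 − 29.8193 = 11.2938 billion.

R11.29 billion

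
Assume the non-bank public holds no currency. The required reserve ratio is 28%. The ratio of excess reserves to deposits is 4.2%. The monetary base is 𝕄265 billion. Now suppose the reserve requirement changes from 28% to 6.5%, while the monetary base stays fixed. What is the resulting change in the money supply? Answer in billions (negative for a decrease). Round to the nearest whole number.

Initially m₁ = 1 / (0.28 + 0.042) ≈ 3.1056, so M₁ = 3.1056 × 265 = 822.984 billion.
After the change m₂ = 1 / (0.065 + 0.042) ≈ 9.3458, so M₂ = 9.3458 × 265 = 2476.637 billion.
ΔM = M₂ − M₁ = 2476.637 − 822.984 = 1653.653 billion.

𝕄1654 billion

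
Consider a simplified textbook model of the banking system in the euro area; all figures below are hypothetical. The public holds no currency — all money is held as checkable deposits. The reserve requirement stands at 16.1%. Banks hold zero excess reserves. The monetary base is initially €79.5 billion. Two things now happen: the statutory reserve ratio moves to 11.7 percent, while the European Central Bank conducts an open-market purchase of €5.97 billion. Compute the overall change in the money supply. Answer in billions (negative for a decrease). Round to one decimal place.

€236.7 billion

Before: m₁ = 1 / (0.161) ≈ 6.2112, MB₁ = 79.5, so M₁ = 6.2112 × 79.5 = 493.7904 billion.
After: m₂ = 1 / (0.117) ≈ 8.5470, MB₂ = 79.5 + 5.97 = 85.47, so M₂ = 8.5470 × 85.47 ≈ 730.5121 billion.
ΔM = M₂ − M₁ = 730.5121 − 493.7904 = 236.7217 billion.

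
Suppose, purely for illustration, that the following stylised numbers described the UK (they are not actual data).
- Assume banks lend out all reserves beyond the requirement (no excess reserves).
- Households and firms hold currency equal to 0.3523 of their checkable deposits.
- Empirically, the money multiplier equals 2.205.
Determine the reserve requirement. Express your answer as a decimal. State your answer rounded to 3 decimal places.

0.261

Using m = 2.205. Since m = (1 + c)/(c + rr + e), the denominator satisfies c + rr + e = (1 + c)/m = (1 + 0.3523) / 2.205 ≈ 0.613288.
With c = 0.3523 and e = 0, the reserve requirement is 0.613288 − 0.3523 − 0 = 0.260988.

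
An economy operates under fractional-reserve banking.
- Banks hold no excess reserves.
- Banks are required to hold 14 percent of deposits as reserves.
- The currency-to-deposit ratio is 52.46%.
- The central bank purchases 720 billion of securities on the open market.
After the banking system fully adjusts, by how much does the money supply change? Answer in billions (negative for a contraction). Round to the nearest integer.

1652 billion

The money multiplier is m = (1 + c) / (rr + c) = (1 + 0.5246) / (0.14 + 0.5246) ≈ 2.2940.
The purchase adds 720 billion of base, so ΔM = m × ΔMB = 2.2940 × (+720) = 1651.68 billion.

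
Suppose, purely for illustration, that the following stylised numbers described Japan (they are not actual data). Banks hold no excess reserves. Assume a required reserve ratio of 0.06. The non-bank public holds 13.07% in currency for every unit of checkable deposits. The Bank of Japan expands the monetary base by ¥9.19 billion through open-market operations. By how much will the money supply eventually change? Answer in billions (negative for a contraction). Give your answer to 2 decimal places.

The money multiplier is m = (1 + c) / (rr + c) = (1 + 0.1307) / (0.06 + 0.1307) ≈ 5.9292.
The purchase adds 9.19 billion of base, so ΔM = m × ΔMB = 5.9292 × (+9.19) ≈ 54.4893 billion.

¥54.49 billion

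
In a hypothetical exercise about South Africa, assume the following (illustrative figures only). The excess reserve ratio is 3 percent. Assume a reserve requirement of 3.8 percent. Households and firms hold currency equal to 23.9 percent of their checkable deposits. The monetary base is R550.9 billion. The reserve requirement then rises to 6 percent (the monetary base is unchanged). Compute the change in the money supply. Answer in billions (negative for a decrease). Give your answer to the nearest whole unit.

Initially m₁ = (1 + 0.239) / (0.038 + 0.03 + 0.239) ≈ 4.0358, so M₁ = 4.0358 × 550.9 ≈ 2223.3222 billion.
After the change m₂ = (1 + 0.239) / (0.06 + 0.03 + 0.239) ≈ 3.7660, so M₂ = 3.7660 × 550.9 = 2074.6894 billion.
ΔM = M₂ − M₁ = 2074.6894 − 2223.3222 = -148.6328 billion.

-149 billion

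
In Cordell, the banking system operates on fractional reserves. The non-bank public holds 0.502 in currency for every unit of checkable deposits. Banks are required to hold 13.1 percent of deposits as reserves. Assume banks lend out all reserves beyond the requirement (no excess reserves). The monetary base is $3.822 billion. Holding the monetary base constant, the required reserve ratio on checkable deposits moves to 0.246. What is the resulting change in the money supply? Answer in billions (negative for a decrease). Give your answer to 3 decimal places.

-1.394 billion

Initially m₁ = (1 + 0.502) / (0.131 + 0.502) ≈ 2.37283, so M₁ = 2.37283 × 3.822 ≈ 9.069 billion.
After the change m₂ = (1 + 0.502) / (0.246 + 0.502) ≈ 2.00802, so M₂ = 2.00802 × 3.822 ≈ 7.6747 billion.
ΔM = M₂ − M₁ = 7.6747 − 9.069 = -1.3943 billion.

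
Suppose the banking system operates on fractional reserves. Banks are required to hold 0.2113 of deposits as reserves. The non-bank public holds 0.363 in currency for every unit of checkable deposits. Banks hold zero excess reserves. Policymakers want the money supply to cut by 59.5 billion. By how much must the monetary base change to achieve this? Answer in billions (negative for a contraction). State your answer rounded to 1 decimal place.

The money multiplier is m = (1 + c) / (rr + c) = (1 + 0.363) / (0.2113 + 0.363) ≈ 2.3733.
ΔMB = ΔM / m = (−59.5) / 2.3733 ≈ -25.0706 billion.

-25.1 billion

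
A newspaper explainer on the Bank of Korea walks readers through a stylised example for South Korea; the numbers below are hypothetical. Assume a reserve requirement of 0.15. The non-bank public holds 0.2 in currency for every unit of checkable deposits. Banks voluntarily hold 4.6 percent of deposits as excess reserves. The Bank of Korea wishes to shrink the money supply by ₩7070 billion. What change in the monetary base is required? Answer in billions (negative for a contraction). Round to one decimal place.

The money multiplier is m = (1 + c) / (rr + e + c) = (1 + 0.2) / (0.15 + 0.046 + 0.2) ≈ 3.030303.
ΔMB = ΔM / m = (−7070) / 3.030303 ≈ -2333.1 billion.

-2333.1 billion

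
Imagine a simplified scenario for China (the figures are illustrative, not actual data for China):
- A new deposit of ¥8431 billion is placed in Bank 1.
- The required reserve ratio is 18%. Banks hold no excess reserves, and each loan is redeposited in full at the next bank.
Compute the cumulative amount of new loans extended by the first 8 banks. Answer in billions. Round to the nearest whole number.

Bank i lends (1 − rr)^i of the original deposit: Bank 1 lends 8431·0.8200 = 6913.4200, Bank 2 lends 8431·0.8200² = 5669.0044, and so on.
Summing a geometric series: total = 8431·[0.8200·(1 − 0.8200^8) / (1 − 0.8200)] ≈ 30556.7754 billion.

¥30557 billion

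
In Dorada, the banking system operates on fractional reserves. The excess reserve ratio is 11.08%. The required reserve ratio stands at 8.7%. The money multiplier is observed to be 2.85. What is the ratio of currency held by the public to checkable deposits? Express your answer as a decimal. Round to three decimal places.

Using m = 2.85. From m = (1 + c)/(c + rr + e), rearranging gives 1 + c = m·(c + rr + e), so c·(1 − m) = m·(rr + e) − 1.
Hence c = [m·(rr + e) − 1]/(1 − m) = [2.85 × (0.087 + 0.1108) − 1] / (1 − 2.85) ≈ 0.235822.

0.236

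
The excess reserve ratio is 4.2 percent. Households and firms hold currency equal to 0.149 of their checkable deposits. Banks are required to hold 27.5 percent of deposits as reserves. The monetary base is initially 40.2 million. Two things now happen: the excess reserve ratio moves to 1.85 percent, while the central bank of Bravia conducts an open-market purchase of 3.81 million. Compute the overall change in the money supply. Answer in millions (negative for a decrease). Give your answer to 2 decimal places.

Before: m₁ = (1 + 0.149) / (0.275 + 0.042 + 0.149) ≈ 2.46567, MB₁ = 40.2, so M₁ = 2.46567 × 40.2 ≈ 99.1199 million.
After: m₂ = (1 + 0.149) / (0.275 + 0.0185 + 0.149) ≈ 2.59661, MB₂ = 40.2 + 3.81 = 44.01, so M₂ = 2.59661 × 44.01 ≈ 114.2768 million.
ΔM = M₂ − M₁ = 114.2768 − 99.1199 = 15.1569 million.

15.16 million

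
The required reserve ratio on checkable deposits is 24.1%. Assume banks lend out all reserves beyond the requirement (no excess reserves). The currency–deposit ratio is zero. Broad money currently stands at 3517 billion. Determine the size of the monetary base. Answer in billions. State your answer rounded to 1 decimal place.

847.6 billion

With no currency drain and no excess reserves, the money multiplier is m = 1/rr = 1/0.241 ≈ 4.149378.
The monetary base is MB = M / m = 3517 / 4.149378 ≈ 847.5969 billion.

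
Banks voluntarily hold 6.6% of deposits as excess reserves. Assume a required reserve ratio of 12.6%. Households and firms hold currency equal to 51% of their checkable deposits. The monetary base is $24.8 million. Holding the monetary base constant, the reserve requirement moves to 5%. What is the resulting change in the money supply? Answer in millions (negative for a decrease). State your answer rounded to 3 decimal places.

$6.476 million

Initially m₁ = (1 + 0.51) / (0.126 + 0.066 + 0.51) ≈ 2.150997, so M₁ = 2.150997 × 24.8 ≈ 53.3447 million.
After the change m₂ = (1 + 0.51) / (0.05 + 0.066 + 0.51) ≈ 2.412141, so M₂ = 2.412141 × 24.8 ≈ 59.8211 million.
ΔM = M₂ − M₁ = 59.8211 − 53.3447 = 6.4764 million.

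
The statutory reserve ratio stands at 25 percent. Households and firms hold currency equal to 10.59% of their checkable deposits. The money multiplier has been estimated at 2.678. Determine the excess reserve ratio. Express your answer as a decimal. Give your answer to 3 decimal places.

0.057

Using m = 2.678. Since m = (1 + c)/(c + rr + e), the denominator satisfies c + rr + e = (1 + c)/m = (1 + 0.1059) / 2.678 ≈ 0.412957.
With c = 0.1059 and rr = 0.25, the excess reserve ratio is 0.412957 − 0.1059 − 0.25 = 0.057057.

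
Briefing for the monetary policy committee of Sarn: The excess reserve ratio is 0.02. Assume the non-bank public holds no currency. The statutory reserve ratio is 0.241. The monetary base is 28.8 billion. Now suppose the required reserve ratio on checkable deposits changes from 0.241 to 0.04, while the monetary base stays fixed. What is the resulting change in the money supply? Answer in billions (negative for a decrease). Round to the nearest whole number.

Initially m₁ = 1 / (0.241 + 0.02) ≈ 3.8314, so M₁ = 3.8314 × 28.8 ≈ 110.3443 billion.
After the change m₂ = 1 / (0.04 + 0.02) ≈ 16.6667, so M₂ = 16.6667 × 28.8 ≈ 480.001 billion.
ΔM = M₂ − M₁ = 480.001 − 110.3443 = 369.6567 billion.

370 billion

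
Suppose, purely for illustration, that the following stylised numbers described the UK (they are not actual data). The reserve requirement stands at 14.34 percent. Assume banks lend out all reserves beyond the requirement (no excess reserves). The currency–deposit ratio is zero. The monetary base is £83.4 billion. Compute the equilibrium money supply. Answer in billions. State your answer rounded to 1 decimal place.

£581.6 billion

With no currency drain or excess reserves, the money multiplier is m = 1/rr = 1/0.1434 ≈ 6.9735.
Money supply M = m × MB = 6.9735 × 83.4 = 581.5899 billion.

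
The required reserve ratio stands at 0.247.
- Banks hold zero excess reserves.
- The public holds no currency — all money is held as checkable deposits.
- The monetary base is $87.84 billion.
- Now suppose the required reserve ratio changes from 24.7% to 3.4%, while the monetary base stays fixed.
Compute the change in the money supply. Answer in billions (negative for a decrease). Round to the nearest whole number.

$2228 billion

Initially m₁ = 1 / (0.247) ≈ 4.0486, so M₁ = 4.0486 × 87.84 ≈ 355.629 billion.
After the change m₂ = 1 / (0.034) ≈ 29.4118, so M₂ = 29.4118 × 87.84 ≈ 2583.5325 billion.
ΔM = M₂ − M₁ = 2583.5325 − 355.629 = 2227.9035 billion.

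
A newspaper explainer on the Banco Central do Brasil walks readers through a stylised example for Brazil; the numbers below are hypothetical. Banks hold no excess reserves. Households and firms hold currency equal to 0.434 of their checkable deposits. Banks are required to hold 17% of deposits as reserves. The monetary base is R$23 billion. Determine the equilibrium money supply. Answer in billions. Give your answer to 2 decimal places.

R$54.61 billion

The money multiplier is m = (1 + c) / (rr + c) = (1 + 0.434) / (0.17 + 0.434) ≈ 2.37417.
So M = m × MB = 2.37417 × 23 ≈ 54.6059 billion.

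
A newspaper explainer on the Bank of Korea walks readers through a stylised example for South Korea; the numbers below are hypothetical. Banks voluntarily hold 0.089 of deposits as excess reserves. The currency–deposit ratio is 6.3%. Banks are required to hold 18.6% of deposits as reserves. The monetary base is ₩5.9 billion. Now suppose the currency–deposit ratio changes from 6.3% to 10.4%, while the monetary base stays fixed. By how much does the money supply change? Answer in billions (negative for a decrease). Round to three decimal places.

-1.369 billion

Initially m₁ = (1 + 0.063) / (0.186 + 0.089 + 0.063) ≈ 3.14497, so M₁ = 3.14497 × 5.9 ≈ 18.5553 billion.
After the change m₂ = (1 + 0.104) / (0.186 + 0.089 + 0.104) ≈ 2.91293, so M₂ = 2.91293 × 5.9 ≈ 17.1863 billion.
ΔM = M₂ − M₁ = 17.1863 − 18.5553 = -1.369 billion.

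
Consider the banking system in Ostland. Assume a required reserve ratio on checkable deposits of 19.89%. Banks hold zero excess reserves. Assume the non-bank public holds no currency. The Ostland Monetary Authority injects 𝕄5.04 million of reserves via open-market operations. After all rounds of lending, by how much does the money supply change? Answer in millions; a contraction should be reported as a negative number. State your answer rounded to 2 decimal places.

The simple money multiplier is m = 1/rr = 1/0.1989 ≈ 5.0277.
An open-market purchase increases the monetary base by 5.04 million, so ΔM = m × ΔMB = 5.0277 × 5.04 ≈ 25.3396 million.

𝕄25.34 million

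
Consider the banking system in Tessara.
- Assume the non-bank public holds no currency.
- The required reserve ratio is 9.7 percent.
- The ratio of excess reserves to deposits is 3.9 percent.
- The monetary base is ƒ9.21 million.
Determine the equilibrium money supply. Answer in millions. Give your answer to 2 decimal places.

ƒ67.72 million

The money multiplier is m = 1 / (rr + e) = 1 / (0.097 + 0.039) ≈ 7.3529.
So M = m × MB = 7.3529 × 9.21 ≈ 67.7202 million.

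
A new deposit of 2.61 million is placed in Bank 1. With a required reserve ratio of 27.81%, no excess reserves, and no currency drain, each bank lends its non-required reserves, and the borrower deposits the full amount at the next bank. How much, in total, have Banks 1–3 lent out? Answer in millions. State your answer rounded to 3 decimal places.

Bank i lends (1 − rr)^i of the original deposit: Bank 1 lends 2.61·0.7219 ≈ 1.8842, Bank 2 lends 2.61·0.7219² ≈ 1.3602, and so on.
Summing a geometric series: total = 2.61·[0.7219·(1 − 0.7219^3) / (1 − 0.7219)] ≈ 4.2262 million.

4.226 million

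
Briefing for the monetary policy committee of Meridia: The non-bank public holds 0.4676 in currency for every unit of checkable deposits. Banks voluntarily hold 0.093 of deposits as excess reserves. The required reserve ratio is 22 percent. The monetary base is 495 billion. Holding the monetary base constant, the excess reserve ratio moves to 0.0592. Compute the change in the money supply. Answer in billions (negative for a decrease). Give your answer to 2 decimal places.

42.12 billion

Initially m₁ = (1 + 0.4676) / (0.22 + 0.093 + 0.4676) ≈ 1.880092, so M₁ = 1.880092 × 495 ≈ 930.6455 billion.
After the change m₂ = (1 + 0.4676) / (0.22 + 0.0592 + 0.4676) ≈ 1.965185, so M₂ = 1.965185 × 495 ≈ 972.7666 billion.
ΔM = M₂ − M₁ = 972.7666 − 930.6455 = 42.1211 billion.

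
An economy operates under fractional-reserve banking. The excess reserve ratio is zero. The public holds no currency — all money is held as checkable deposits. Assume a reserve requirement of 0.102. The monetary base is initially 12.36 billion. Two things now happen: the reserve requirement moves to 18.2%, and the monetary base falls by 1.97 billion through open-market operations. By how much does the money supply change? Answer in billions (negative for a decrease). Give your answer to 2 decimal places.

-64.09 billion

Before: m₁ = 1 / (0.102) ≈ 9.80392, MB₁ = 12.36, so M₁ = 9.80392 × 12.36 ≈ 121.1765 billion.
After: m₂ = 1 / (0.182) ≈ 5.49451, MB₂ = 12.36 − 1.97 = 10.39, so M₂ = 5.49451 × 10.39 ≈ 57.088 billion.
ΔM = M₂ − M₁ = 57.088 − 121.1765 = -64.0885 billion.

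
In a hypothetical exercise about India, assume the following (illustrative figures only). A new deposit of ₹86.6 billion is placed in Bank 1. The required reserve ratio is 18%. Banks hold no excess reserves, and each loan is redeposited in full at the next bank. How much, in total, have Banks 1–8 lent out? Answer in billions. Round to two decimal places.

Bank i lends (1 − rr)^i of the original deposit: Bank 1 lends 86.6·0.8200 = 71.0120, Bank 2 lends 86.6·0.8200² ≈ 58.2298, and so on.
Summing a geometric series: total = 86.6·[0.8200·(1 − 0.8200^8) / (1 − 0.8200)] ≈ 313.8675 billion.

₹313.87 billion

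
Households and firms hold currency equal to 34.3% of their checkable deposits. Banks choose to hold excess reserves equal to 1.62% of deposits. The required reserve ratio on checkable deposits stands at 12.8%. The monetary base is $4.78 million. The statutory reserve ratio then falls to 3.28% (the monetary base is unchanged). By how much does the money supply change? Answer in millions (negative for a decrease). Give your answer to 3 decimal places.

$3.200 million

Initially m₁ = (1 + 0.343) / (0.128 + 0.0162 + 0.343) ≈ 2.75657, so M₁ = 2.75657 × 4.78 ≈ 13.1764 million.
After the change m₂ = (1 + 0.343) / (0.0328 + 0.0162 + 0.343) ≈ 3.42602, so M₂ = 3.42602 × 4.78 ≈ 16.3764 million.
ΔM = M₂ − M₁ = 16.3764 − 13.1764 = 3.2 million.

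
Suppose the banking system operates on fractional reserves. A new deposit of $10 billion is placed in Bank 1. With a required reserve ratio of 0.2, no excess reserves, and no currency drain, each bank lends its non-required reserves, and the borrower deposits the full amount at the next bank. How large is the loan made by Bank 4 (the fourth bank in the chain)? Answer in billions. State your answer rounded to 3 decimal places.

Each bank lends a fraction (1 − rr) = 0.8000 of the deposit it receives, so Bank 4 receives 10·0.8000^3 and lends 10·0.8000^4 = 4.0960 billion.

$4.096 billion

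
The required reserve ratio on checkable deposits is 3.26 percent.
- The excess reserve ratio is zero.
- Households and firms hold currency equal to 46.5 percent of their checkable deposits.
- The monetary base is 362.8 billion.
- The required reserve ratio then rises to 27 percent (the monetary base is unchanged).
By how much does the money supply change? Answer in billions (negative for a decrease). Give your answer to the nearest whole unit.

Initially m₁ = (1 + 0.465) / (0.0326 + 0.465) ≈ 2.9441, so M₁ = 2.9441 × 362.8 ≈ 1068.1195 billion.
After the change m₂ = (1 + 0.465) / (0.27 + 0.465) ≈ 1.9932, so M₂ = 1.9932 × 362.8 ≈ 723.133 billion.
ΔM = M₂ − M₁ = 723.133 − 1068.1195 = -344.9865 billion.

-345 billion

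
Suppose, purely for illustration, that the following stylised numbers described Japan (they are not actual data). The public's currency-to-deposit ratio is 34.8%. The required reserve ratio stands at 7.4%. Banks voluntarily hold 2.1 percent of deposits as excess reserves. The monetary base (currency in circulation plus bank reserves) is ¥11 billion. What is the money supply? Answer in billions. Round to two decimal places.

The money multiplier is m = (1 + c) / (rr + e + c) = (1 + 0.348) / (0.074 + 0.021 + 0.348) ≈ 3.04289.
So M = m × MB = 3.04289 × 11 ≈ 33.4718 billion.

¥33.47 billion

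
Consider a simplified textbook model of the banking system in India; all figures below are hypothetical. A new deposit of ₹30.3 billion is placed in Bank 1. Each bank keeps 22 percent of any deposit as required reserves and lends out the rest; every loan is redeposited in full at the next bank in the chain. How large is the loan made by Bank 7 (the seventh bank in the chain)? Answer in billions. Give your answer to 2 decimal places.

Each bank lends a fraction (1 − rr) = 0.7800 of the deposit it receives, so Bank 7 receives 30.3·0.7800^6 and lends 30.3·0.7800^7 ≈ 5.3224 billion.

₹5.32 billion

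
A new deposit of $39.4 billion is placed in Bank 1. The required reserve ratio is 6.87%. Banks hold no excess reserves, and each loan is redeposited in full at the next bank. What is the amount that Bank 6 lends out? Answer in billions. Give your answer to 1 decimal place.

Each bank lends a fraction (1 − rr) = 0.9313 of the deposit it receives, so Bank 6 receives 39.4·0.9313^5 and lends 39.4·0.9313^6 ≈ 25.7060 billion.

$25.7 billion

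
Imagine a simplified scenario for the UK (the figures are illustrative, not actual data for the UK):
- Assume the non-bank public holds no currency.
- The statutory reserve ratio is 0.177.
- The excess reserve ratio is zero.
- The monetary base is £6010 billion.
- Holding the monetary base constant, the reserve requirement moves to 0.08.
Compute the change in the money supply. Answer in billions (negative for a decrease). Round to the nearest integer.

£41170 billion

Initially m₁ = 1 / (0.177) ≈ 5.64972, so M₁ = 5.64972 × 6010 = 33954.8172 billion.
After the change m₂ = 1 / (0.08) = 12.5, so M₂ = 12.5 × 6010 = 75125 billion.
ΔM = M₂ − M₁ = 75125 − 33954.8172 = 41170.1828 billion.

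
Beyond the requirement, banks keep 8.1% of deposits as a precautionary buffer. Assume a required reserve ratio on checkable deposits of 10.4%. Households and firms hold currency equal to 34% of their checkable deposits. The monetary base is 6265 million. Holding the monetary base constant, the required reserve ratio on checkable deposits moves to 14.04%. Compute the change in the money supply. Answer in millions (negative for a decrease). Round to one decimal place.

-1036.8 million

Initially m₁ = (1 + 0.34) / (0.104 + 0.081 + 0.34) ≈ 2.552381, so M₁ = 2.552381 × 6265 ≈ 15990.667 million.
After the change m₂ = (1 + 0.34) / (0.1404 + 0.081 + 0.34) ≈ 2.386890, so M₂ = 2.386890 × 6265 ≈ 14953.8659 million.
ΔM = M₂ − M₁ = 14953.8659 − 15990.667 = -1036.8011 million.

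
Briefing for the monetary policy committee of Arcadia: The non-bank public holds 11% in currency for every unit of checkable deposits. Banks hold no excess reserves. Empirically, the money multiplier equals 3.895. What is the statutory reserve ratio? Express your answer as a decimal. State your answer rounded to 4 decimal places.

Using m = 3.895. Since m = (1 + c)/(c + rr + e), the denominator satisfies c + rr + e = (1 + c)/m = (1 + 0.11) / 3.895 ≈ 0.284981.
With c = 0.11 and e = 0, the statutory reserve ratio is 0.284981 − 0.11 − 0 = 0.174981.

0.1750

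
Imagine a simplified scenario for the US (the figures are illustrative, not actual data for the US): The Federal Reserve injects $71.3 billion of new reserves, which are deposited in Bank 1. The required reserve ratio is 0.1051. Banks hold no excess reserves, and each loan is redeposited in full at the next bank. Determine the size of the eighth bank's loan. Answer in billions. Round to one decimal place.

$29.3 billion

Each bank lends a fraction (1 − rr) = 0.8949 of the deposit it receives, so Bank 8 receives 71.3·0.8949^7 and lends 71.3·0.8949^8 ≈ 29.3282 billion.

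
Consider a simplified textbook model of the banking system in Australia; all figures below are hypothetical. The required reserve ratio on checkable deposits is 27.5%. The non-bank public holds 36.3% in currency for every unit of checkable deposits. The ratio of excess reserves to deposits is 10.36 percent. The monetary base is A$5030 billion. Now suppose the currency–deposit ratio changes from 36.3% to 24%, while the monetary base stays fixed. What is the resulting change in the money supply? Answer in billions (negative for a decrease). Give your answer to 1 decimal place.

Initially m₁ = (1 + 0.363) / (0.275 + 0.1036 + 0.363) ≈ 1.837918, so M₁ = 1.837918 × 5030 ≈ 9244.7275 billion.
After the change m₂ = (1 + 0.24) / (0.275 + 0.1036 + 0.24) ≈ 2.004526, so M₂ = 2.004526 × 5030 ≈ 10082.7658 billion.
ΔM = M₂ − M₁ = 10082.7658 − 9244.7275 = 838.0383 billion.

A$838.0 billion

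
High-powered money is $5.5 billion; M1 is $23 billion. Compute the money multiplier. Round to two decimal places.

4.18

The money multiplier is m = M / MB = 23 / 5.5 ≈ 4.18182.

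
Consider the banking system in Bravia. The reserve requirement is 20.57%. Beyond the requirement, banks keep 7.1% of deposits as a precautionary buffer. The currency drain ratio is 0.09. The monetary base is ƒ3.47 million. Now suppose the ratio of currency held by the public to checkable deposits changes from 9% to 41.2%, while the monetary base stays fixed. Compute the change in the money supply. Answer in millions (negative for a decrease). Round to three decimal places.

Initially m₁ = (1 + 0.09) / (0.2057 + 0.071 + 0.09) ≈ 2.97246, so M₁ = 2.97246 × 3.47 ≈ 10.3144 million.
After the change m₂ = (1 + 0.412) / (0.2057 + 0.071 + 0.412) ≈ 2.05024, so M₂ = 2.05024 × 3.47 ≈ 7.1143 million.
ΔM = M₂ − M₁ = 7.1143 − 10.3144 = -3.2001 million.

-3.200 million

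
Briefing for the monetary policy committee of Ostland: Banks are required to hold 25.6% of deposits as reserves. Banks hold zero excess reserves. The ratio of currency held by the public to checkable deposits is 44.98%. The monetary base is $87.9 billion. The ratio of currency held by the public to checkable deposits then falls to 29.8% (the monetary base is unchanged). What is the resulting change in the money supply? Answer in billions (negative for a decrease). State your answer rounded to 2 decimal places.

Initially m₁ = (1 + 0.4498) / (0.256 + 0.4498) ≈ 2.05412, so M₁ = 2.05412 × 87.9 ≈ 180.5571 billion.
After the change m₂ = (1 + 0.298) / (0.256 + 0.298) ≈ 2.34296, so M₂ = 2.34296 × 87.9 ≈ 205.9462 billion.
ΔM = M₂ − M₁ = 205.9462 − 180.5571 = 25.3891 billion.

$25.39 billion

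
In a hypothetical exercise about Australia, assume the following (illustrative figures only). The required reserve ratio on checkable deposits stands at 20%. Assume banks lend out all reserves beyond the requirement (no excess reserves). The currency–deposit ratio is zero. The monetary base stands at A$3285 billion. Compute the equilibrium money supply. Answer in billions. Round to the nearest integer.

With no currency drain or excess reserves, the money multiplier is m = 1/rr = 1/0.2 = 5.
Money supply M = m × MB = 5 × 3285 = 16425 billion.

A$16425 billion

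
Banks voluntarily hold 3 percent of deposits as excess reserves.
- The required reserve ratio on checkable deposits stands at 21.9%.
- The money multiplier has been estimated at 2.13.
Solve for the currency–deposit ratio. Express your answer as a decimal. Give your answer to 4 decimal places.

Using m = 2.13. From m = (1 + c)/(c + rr + e), rearranging gives 1 + c = m·(c + rr + e), so c·(1 − m) = m·(rr + e) − 1.
Hence c = [m·(rr + e) − 1]/(1 − m) = [2.13 × (0.219 + 0.03) − 1] / (1 − 2.13) ≈ 0.415602.

0.4156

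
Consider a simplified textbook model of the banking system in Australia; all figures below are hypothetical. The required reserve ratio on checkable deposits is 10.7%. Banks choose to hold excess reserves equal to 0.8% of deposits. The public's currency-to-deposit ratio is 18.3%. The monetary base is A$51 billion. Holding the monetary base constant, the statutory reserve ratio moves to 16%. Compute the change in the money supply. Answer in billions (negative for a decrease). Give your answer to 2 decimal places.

-30.57 billion

Initially m₁ = (1 + 0.183) / (0.107 + 0.008 + 0.183) ≈ 3.96980, so M₁ = 3.96980 × 51 = 202.4598 billion.
After the change m₂ = (1 + 0.183) / (0.16 + 0.008 + 0.183) ≈ 3.37037, so M₂ = 3.37037 × 51 ≈ 171.8889 billion.
ΔM = M₂ − M₁ = 171.8889 − 202.4598 = -30.5709 billion.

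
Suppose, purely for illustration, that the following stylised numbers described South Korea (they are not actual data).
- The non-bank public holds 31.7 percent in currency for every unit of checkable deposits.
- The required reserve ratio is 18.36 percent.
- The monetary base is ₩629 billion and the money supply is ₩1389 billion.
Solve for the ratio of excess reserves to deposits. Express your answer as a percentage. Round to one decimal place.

Using m = M/MB = 1389/629 ≈ 2.208267. Since m = (1 + c)/(c + rr + e), the denominator satisfies c + rr + e = (1 + c)/m = (1 + 0.317) / 2.208267 ≈ 0.596395.
With c = 0.317 and rr = 0.1836, the ratio of excess reserves to deposits is 0.596395 − 0.317 − 0.1836 = 0.095795.

9.6%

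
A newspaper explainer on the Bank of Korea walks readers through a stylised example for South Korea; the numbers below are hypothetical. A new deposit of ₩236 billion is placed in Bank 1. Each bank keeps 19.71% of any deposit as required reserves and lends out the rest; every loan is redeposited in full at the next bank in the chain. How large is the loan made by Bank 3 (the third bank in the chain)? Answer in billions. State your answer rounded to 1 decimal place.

₩122.2 billion

Each bank lends a fraction (1 − rr) = 0.8029 of the deposit it receives, so Bank 3 receives 236·0.8029^2 and lends 236·0.8029^3 ≈ 122.1508 billion.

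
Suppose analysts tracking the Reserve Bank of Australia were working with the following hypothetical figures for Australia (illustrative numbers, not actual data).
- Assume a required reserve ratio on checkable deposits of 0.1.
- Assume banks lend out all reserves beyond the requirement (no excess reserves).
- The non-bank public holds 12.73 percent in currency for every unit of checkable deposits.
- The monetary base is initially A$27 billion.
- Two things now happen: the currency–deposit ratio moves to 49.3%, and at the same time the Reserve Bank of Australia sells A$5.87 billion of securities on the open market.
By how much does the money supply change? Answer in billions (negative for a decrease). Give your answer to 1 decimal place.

-80.7 billion

Before: m₁ = (1 + 0.1273) / (0.1 + 0.1273) ≈ 4.9595, MB₁ = 27, so M₁ = 4.9595 × 27 = 133.9065 billion.
After: m₂ = (1 + 0.493) / (0.1 + 0.493) ≈ 2.5177, MB₂ = 27 − 5.87 = 21.13, so M₂ = 2.5177 × 21.13 ≈ 53.199 billion.
ΔM = M₂ − M₁ = 53.199 − 133.9065 = -80.7075 billion.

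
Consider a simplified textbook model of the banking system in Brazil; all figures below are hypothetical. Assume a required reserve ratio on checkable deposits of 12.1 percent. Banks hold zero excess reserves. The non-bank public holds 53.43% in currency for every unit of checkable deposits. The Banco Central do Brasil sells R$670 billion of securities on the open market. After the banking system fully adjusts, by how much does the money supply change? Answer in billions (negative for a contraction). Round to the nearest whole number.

The money multiplier is m = (1 + c) / (rr + c) = (1 + 0.5343) / (0.121 + 0.5343) ≈ 2.3414.
The sale removes 670 billion of base, so ΔM = m × ΔMB = 2.3414 × (−670) = -1568.738 billion.

-1569 billion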